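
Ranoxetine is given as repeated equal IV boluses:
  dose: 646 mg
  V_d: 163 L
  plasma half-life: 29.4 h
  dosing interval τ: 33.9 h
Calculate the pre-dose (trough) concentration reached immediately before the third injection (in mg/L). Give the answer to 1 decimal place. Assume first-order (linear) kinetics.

C₀ per dose = Dose / Vd = 646 / 163 = 3.963 mg/L
k = ln2 / t½ = 0.693147 / 29.4 = 0.02358 h⁻¹
Fraction remaining after one interval: r = e^(−kτ) = e^(−0.02358 × 33.9) = 0.4496
Before dose 3, 2 doses have been given (aged 1τ, 2τ).
C_trough = C₀ × (r + r²) = 3.963 × (0.4496 + 0.2021) = 2.583 mg/L

2.6 mg/L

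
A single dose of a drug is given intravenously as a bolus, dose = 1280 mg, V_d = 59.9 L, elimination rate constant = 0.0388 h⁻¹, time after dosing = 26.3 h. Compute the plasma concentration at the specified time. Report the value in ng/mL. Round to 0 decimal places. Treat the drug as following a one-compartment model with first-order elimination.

7702 ng/mL

C₀ = Dose / Vd = 1280 / 59.9 = 21.37 mg/L
C = C₀ · e^(−k·t) = 21.37 × e^(−0.03880 × 26.3)
  = 21.37 × 0.3604 = 7.702 mg/L
Convert: 7.702 mg/L × 1000 = 7702 ng/mL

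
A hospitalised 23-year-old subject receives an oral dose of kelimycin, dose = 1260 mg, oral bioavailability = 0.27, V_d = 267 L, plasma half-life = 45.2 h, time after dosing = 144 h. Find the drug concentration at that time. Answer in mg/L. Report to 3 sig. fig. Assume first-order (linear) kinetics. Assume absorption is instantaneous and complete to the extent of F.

0.140 mg/L

Amount reaching circulation = F × Dose = 0.27 × 1260 = 340.2 mg
C₀ = F·Dose / Vd = 340.2 / 267 = 1.274 mg/L
k = ln2 / t½ = 0.693147 / 45.2 = 0.01534 h⁻¹
C = C₀ · e^(−k·t) = 1.274 × e^(−0.01534 × 144)
  = 1.274 × 0.1098 = 0.1399 mg/L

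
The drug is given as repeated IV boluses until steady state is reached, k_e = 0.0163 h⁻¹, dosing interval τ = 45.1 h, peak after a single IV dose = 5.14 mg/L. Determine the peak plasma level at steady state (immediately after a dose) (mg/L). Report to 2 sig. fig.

e^(−kτ) = e^(−0.01630 × 45.1) = 0.4794
Accumulation ratio R = 1 / (1 − e^(−kτ)) = 1 / (1 − 0.4794) = 1.921
Steady-state peak = C₀ × R = 5.14 × 1.921 = 9.874 mg/L

9.9 mg/L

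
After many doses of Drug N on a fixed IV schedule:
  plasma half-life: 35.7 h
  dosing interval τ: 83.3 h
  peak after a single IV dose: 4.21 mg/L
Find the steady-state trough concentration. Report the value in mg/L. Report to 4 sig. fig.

k = ln2 / t½ = 0.693147 / 35.7 = 0.01942 h⁻¹
e^(−kτ) = e^(−0.01942 × 83.3) = 0.1984
Accumulation ratio R = 1 / (1 − e^(−kτ)) = 1 / (1 − 0.1984) = 1.248
Steady-state trough = C₀ × R × e^(−kτ) = 4.21 × 1.248 × 0.1984 = 1.042 mg/L

1.042 mg/L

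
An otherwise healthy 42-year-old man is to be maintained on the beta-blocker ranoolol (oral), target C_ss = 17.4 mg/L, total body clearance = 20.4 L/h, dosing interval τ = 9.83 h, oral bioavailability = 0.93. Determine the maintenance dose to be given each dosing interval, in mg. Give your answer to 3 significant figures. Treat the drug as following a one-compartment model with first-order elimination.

At steady state, F × (Dose/τ) = Css × CL.
Dose = Css × CL × τ / F = 17.4 × 20.40 × 9.83 / 0.93 = 3752 mg

3750 mg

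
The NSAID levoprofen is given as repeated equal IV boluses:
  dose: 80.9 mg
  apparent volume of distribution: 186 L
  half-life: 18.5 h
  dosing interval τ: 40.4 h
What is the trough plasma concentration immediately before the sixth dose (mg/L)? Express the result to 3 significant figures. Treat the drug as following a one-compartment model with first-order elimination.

C₀ per dose = Dose / Vd = 80.9 / 186 = 0.4349 mg/L
k = ln2 / t½ = 0.693147 / 18.5 = 0.03747 h⁻¹
Fraction remaining after one interval: r = e^(−kτ) = e^(−0.03747 × 40.4) = 0.2201
Before dose 6, 5 doses have been given (aged 1τ, 2τ, 3τ, 4τ, 5τ).
C_trough = C₀ × (r + r² + … + r^5) = C₀ × r(1−r^5)/(1−r)
        = 0.4349 × 0.2201 × (1 − 0.0005165) / (1 − 0.2201) = 0.1227 mg/L

0.123 mg/L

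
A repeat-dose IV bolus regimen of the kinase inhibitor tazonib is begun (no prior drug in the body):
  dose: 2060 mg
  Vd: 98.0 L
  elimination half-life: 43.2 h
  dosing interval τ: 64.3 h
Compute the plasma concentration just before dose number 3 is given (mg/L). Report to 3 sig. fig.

10.2 mg/L

C₀ per dose = Dose / Vd = 2060 / 98.0 = 21.02 mg/L
k = ln2 / t½ = 0.693147 / 43.2 = 0.01605 h⁻¹
Fraction remaining after one interval: r = e^(−kτ) = e^(−0.01605 × 64.3) = 0.3563
Before dose 3, 2 doses have been given (aged 1τ, 2τ).
C_trough = C₀ × (r + r²) = 21.02 × (0.3563 + 0.1269) = 10.16 mg/L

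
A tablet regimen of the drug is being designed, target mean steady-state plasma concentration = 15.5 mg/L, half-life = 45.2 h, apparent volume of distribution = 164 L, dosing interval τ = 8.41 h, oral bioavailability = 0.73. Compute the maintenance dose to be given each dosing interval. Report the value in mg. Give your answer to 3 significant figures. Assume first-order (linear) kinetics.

k = ln2 / t½ = 0.693147 / 45.2 = 0.01534 h⁻¹
CL = k × Vd = 0.01534 × 164 = 2.516 L/h
At steady state, F × (Dose/τ) = Css × CL.
Dose = Css × CL × τ / F = 15.5 × 2.516 × 8.41 / 0.73 = 449.3 mg

449 mg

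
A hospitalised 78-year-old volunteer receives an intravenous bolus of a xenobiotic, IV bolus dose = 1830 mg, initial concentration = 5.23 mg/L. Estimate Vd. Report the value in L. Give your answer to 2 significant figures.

Vd = Dose / C₀ = 1830 / 5.23 = 349.9 L

350 L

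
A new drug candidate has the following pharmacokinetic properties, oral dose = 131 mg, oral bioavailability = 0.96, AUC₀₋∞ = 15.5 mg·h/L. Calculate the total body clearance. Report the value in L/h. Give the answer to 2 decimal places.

8.11 L/h

CL = F·Dose / AUC = 0.96 × 131 / 15.5 = 8.114 L/h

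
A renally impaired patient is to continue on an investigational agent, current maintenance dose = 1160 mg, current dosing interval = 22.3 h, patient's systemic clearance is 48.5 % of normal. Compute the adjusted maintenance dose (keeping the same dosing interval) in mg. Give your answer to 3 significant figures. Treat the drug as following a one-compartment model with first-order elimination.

563 mg

To keep the same average steady-state level, dosing rate must scale with clearance.
CL ratio = 48.5 / 100 = 0.4850
New dose (same interval) = 1160 × 0.4850 = 562.6 mg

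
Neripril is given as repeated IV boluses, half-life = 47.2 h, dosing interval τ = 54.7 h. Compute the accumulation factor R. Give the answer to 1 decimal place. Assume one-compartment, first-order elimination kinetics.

k = ln2 / t½ = 0.693147 / 47.2 = 0.01469 h⁻¹
e^(−kτ) = e^(−0.01469 × 54.7) = 0.4477
Accumulation ratio R = 1 / (1 − e^(−kτ)) = 1 / (1 − 0.4477) = 1.811

1.8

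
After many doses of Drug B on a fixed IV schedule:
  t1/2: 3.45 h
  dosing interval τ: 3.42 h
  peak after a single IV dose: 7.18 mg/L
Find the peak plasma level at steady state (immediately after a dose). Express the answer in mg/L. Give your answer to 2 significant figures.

k = ln2 / t½ = 0.693147 / 3.45 = 0.2009 h⁻¹
e^(−kτ) = e^(−0.2009 × 3.42) = 0.5030
Accumulation ratio R = 1 / (1 − e^(−kτ)) = 1 / (1 − 0.5030) = 2.012
Steady-state peak = C₀ × R = 7.18 × 2.012 = 14.45 mg/L

14 mg/L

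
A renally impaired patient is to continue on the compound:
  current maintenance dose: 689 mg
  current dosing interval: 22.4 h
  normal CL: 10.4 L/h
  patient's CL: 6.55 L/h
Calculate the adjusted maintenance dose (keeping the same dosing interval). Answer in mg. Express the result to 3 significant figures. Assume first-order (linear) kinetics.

To keep the same average steady-state level, dosing rate must scale with clearance.
CL ratio = 6.55 / 10.4 = 0.6298
New dose (same interval) = 689 × 0.6298 = 433.9 mg

434 mg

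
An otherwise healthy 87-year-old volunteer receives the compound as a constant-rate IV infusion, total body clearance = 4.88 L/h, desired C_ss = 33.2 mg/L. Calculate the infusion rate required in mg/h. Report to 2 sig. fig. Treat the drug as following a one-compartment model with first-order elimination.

160 mg/h

At steady state, infusion rate R₀ = Css × CL = 33.2 × 4.880 = 162.0 mg/h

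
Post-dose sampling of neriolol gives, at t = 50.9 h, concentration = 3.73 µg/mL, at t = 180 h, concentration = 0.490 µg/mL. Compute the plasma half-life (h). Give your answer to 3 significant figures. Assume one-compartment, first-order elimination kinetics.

44.1 h

k = ln(C₁/C₂) / (t₂ − t₁) = ln(3.73/0.490) / (180 − 50.9)
  = 2.030 / 129.1 = 0.01572 h⁻¹
t½ = ln2 / k = 0.693147 / 0.01572 = 44.09 h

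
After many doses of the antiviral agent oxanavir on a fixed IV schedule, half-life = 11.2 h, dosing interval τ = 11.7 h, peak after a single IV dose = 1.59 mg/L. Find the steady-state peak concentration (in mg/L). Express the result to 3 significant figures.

3.09 mg/L

k = ln2 / t½ = 0.693147 / 11.2 = 0.06189 h⁻¹
e^(−kτ) = e^(−0.06189 × 11.7) = 0.4848
Accumulation ratio R = 1 / (1 − e^(−kτ)) = 1 / (1 − 0.4848) = 1.941
Steady-state peak = C₀ × R = 1.59 × 1.941 = 3.086 mg/L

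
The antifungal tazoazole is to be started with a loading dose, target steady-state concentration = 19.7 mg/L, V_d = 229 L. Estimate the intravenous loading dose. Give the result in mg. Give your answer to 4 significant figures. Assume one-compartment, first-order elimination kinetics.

4511 mg

LD = Css × Vd = 19.7 × 229 = 4511 mg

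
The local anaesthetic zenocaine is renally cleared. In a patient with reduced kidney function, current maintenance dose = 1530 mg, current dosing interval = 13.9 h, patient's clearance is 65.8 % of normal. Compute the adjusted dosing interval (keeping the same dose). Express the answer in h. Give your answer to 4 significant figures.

To keep the same average steady-state level, dosing rate must scale with clearance.
CL ratio = 65.8 / 100 = 0.6580
New interval (same dose) = 13.9 / 0.6580 = 21.12 h

21.12 h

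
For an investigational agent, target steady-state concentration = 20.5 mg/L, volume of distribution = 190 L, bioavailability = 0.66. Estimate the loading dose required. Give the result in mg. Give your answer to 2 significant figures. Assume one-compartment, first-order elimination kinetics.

LD = Css × Vd / F = 20.5 × 190 / 0.66 = 5902 mg

5900 mg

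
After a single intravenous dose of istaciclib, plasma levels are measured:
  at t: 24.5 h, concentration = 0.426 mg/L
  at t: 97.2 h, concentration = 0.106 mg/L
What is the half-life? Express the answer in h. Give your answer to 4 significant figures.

k = ln(C₁/C₂) / (t₂ − t₁) = ln(0.426/0.106) / (97.2 − 24.5)
  = 1.391 / 72.70 = 0.01913 h⁻¹
t½ = ln2 / k = 0.693147 / 0.01913 = 36.23 h

36.23 h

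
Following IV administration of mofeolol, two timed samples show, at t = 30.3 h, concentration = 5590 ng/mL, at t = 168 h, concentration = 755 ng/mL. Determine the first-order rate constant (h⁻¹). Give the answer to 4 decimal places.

0.0145 h⁻¹

k = ln(C₁/C₂) / (t₂ − t₁) = ln(5590/755) / (168 − 30.3)
  = 2.002 / 137.7 = 0.01454 h⁻¹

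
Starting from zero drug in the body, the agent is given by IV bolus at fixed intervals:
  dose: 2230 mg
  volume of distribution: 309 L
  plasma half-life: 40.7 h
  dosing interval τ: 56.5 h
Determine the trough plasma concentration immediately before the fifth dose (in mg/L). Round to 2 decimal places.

4.37 mg/L

C₀ per dose = Dose / Vd = 2230 / 309 = 7.217 mg/L
k = ln2 / t½ = 0.693147 / 40.7 = 0.01703 h⁻¹
Fraction remaining after one interval: r = e^(−kτ) = e^(−0.01703 × 56.5) = 0.3821
Before dose 5, 4 doses have been given (aged 1τ, 2τ, 3τ, 4τ).
C_trough = C₀ × (r + r² + … + r^4) = C₀ × r(1−r^4)/(1−r)
        = 7.217 × 0.3821 × (1 − 0.02132) / (1 − 0.3821) = 4.368 mg/L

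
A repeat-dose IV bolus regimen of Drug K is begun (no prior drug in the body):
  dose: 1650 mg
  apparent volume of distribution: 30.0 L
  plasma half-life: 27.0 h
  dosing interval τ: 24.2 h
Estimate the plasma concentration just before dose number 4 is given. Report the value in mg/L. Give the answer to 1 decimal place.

C₀ per dose = Dose / Vd = 1650 / 30.0 = 55.00 mg/L
k = ln2 / t½ = 0.693147 / 27.0 = 0.02567 h⁻¹
Fraction remaining after one interval: r = e^(−kτ) = e^(−0.02567 × 24.2) = 0.5373
Before dose 4, 3 doses have been given (aged 1τ, 2τ, 3τ).
C_trough = C₀ × (r + r² + … + r^3) = C₀ × r(1−r^3)/(1−r)
        = 55.00 × 0.5373 × (1 − 0.1551) / (1 − 0.5373) = 53.96 mg/L

54.0 mg/L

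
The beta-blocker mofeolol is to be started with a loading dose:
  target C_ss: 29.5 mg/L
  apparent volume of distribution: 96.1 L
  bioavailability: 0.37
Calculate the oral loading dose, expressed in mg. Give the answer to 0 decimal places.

7662 mg

LD = Css × Vd / F = 29.5 × 96.1 / 0.37 = 7662 mg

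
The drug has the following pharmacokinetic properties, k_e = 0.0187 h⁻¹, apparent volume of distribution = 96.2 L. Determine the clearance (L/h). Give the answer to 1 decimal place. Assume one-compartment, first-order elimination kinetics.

1.8 L/h

CL = k × Vd = 0.0187 × 96.2 = 1.799 L/h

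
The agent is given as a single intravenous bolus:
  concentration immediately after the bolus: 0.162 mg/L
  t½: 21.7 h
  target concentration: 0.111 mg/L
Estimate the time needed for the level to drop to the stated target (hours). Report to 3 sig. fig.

11.8 h

k = ln2 / t½ = 0.693147 / 21.7 = 0.03194 h⁻¹
t = ln(C₀ / C) / k = ln(0.1620 / 0.111) / 0.03194
  = ln(1.459) / 0.03194 = 0.3778 / 0.03194 = 11.83 h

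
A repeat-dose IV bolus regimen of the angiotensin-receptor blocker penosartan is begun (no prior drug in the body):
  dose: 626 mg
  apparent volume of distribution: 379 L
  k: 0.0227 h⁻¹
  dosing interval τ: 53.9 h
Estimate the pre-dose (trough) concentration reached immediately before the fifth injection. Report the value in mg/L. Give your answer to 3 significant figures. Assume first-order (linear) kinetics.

C₀ per dose = Dose / Vd = 626 / 379 = 1.652 mg/L
Fraction remaining after one interval: r = e^(−kτ) = e^(−0.02270 × 53.9) = 0.2942
Before dose 5, 4 doses have been given (aged 1τ, 2τ, 3τ, 4τ).
C_trough = C₀ × (r + r² + … + r^4) = C₀ × r(1−r^4)/(1−r)
        = 1.652 × 0.2942 × (1 − 0.007492) / (1 − 0.2942) = 0.6834 mg/L

0.683 mg/L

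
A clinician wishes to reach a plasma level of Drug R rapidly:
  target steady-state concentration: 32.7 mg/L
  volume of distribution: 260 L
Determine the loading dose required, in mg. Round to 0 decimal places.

8502 mg

LD = Css × Vd = 32.7 × 260 = 8502 mg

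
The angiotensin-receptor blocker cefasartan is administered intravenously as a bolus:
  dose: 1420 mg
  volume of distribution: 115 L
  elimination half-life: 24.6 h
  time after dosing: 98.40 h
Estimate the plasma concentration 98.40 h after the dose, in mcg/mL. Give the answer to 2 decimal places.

0.77 mcg/mL

C₀ = Dose / Vd = 1420 / 115 = 12.35 mg/L
k = ln2 / t½ = 0.693147 / 24.6 = 0.02818 h⁻¹
t / t½ = 98.40 / 24.6 = 4 half-lives
C = C₀ × (1/2)^4 = 12.35 × 0.06250 = 0.7719 mg/L
(0.7719 mg/L = 0.7719 mcg/mL)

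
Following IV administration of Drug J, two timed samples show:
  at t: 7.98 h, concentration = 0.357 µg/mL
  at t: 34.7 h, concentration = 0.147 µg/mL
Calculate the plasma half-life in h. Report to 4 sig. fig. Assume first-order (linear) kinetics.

20.87 h

k = ln(C₁/C₂) / (t₂ − t₁) = ln(0.357/0.147) / (34.7 − 7.98)
  = 0.8873 / 26.72 = 0.03321 h⁻¹
t½ = ln2 / k = 0.693147 / 0.03321 = 20.87 h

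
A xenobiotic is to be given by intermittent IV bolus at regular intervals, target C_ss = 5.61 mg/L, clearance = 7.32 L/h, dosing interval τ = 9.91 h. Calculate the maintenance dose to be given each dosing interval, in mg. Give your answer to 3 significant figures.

At steady state, Dose/τ = Css × CL.
Dose = Css × CL × τ = 5.61 × 7.320 × 9.91 = 407.0 mg

407 mg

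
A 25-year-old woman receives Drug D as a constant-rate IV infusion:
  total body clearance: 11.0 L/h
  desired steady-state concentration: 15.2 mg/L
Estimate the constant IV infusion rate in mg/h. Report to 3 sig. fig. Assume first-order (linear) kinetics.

At steady state, infusion rate R₀ = Css × CL = 15.2 × 11.00 = 167.2 mg/h

167 mg/h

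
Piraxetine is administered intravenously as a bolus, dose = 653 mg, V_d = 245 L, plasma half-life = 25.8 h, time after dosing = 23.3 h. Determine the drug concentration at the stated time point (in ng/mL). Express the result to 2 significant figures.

C₀ = Dose / Vd = 653.0 / 245 = 2.665 mg/L
k = ln2 / t½ = 0.693147 / 25.8 = 0.02687 h⁻¹
C = C₀ · e^(−k·t) = 2.665 × e^(−0.02687 × 23.3)
  = 2.665 × 0.5347 = 1.425 mg/L
Convert: 1.425 mg/L × 1000 = 1425 ng/mL

1400 ng/mL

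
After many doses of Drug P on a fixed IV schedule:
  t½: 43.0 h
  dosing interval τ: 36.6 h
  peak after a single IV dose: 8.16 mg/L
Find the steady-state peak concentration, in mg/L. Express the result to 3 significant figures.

18.3 mg/L

k = ln2 / t½ = 0.693147 / 43.0 = 0.01612 h⁻¹
e^(−kτ) = e^(−0.01612 × 36.6) = 0.5543
Accumulation ratio R = 1 / (1 − e^(−kτ)) = 1 / (1 − 0.5543) = 2.244
Steady-state peak = C₀ × R = 8.16 × 2.244 = 18.31 mg/L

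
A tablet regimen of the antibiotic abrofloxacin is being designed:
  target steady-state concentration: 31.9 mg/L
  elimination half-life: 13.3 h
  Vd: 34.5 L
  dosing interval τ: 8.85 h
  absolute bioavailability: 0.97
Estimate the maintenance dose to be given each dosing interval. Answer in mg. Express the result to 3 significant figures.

k = ln2 / t½ = 0.693147 / 13.3 = 0.05212 h⁻¹
CL = k × Vd = 0.05212 × 34.5 = 1.798 L/h
At steady state, F × (Dose/τ) = Css × CL.
Dose = Css × CL × τ / F = 31.9 × 1.798 × 8.85 / 0.97 = 523.3 mg

523 mg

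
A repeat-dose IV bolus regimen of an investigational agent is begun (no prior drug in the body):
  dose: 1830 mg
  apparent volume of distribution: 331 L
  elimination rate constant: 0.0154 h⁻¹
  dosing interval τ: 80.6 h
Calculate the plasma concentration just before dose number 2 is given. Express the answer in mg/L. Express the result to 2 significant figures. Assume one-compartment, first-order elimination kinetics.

1.6 mg/L

C₀ per dose = Dose / Vd = 1830 / 331 = 5.529 mg/L
Fraction remaining after one interval: r = e^(−kτ) = e^(−0.01540 × 80.6) = 0.2890
Before dose 2, 1 dose has been given (aged 1τ).
C_trough = C₀ × r = 5.529 × 0.2890 = 1.598 mg/L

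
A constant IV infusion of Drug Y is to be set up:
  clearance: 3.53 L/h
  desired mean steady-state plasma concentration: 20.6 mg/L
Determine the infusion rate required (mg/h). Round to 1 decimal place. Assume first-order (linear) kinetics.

72.7 mg/h

At steady state, infusion rate R₀ = Css × CL = 20.6 × 3.530 = 72.72 mg/h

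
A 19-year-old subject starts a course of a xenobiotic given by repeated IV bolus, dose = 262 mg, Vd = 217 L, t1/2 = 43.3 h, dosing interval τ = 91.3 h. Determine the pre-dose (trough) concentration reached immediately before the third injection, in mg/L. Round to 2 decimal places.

0.34 mg/L

C₀ per dose = Dose / Vd = 262 / 217 = 1.207 mg/L
k = ln2 / t½ = 0.693147 / 43.3 = 0.01601 h⁻¹
Fraction remaining after one interval: r = e^(−kτ) = e^(−0.01601 × 91.3) = 0.2318
Before dose 3, 2 doses have been given (aged 1τ, 2τ).
C_trough = C₀ × (r + r²) = 1.207 × (0.2318 + 0.05373) = 0.3446 mg/L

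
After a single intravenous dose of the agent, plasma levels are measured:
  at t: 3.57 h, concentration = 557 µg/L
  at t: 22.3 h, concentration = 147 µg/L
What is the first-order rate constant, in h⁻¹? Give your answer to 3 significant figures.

k = ln(C₁/C₂) / (t₂ − t₁) = ln(557/147) / (22.3 − 3.57)
  = 1.332 / 18.73 = 0.07112 h⁻¹

0.0711 h⁻¹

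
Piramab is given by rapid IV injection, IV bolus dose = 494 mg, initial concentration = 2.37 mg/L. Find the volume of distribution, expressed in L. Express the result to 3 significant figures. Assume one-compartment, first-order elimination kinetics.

Vd = Dose / C₀ = 494.0 / 2.37 = 208.4 L

208 L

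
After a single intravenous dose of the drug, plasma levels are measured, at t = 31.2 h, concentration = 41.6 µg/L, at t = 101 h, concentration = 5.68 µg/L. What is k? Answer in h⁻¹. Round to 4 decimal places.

0.0285 h⁻¹

k = ln(C₁/C₂) / (t₂ − t₁) = ln(41.6/5.68) / (101 − 31.2)
  = 1.991 / 69.80 = 0.02852 h⁻¹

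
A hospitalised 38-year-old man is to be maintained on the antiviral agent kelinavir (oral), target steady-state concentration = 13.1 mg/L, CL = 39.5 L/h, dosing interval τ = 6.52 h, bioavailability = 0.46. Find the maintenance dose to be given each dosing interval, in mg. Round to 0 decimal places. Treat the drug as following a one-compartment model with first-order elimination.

7334 mg

At steady state, F × (Dose/τ) = Css × CL.
Dose = Css × CL × τ / F = 13.1 × 39.50 × 6.52 / 0.46 = 7334 mg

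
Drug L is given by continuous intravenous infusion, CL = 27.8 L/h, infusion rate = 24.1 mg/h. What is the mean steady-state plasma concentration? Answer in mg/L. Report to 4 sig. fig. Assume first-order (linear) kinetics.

0.8669 mg/L

At steady state Css = R₀ / CL = 24.1 / 27.80 = 0.8669 mg/L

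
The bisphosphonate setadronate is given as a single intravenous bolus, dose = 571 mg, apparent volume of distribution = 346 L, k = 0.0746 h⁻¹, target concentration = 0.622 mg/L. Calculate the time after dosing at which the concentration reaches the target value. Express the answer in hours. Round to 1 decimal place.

13.1 h

C₀ = Dose / Vd = 571.0 / 346 = 1.650 mg/L
t = ln(C₀ / C) / k = ln(1.650 / 0.622) / 0.07460
  = ln(2.653) / 0.07460 = 0.9757 / 0.07460 = 13.08 h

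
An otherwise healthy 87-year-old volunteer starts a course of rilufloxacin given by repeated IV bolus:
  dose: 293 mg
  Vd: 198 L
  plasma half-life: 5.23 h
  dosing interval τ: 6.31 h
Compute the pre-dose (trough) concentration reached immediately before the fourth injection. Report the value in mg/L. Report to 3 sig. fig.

C₀ per dose = Dose / Vd = 293 / 198 = 1.480 mg/L
k = ln2 / t½ = 0.693147 / 5.23 = 0.1325 h⁻¹
Fraction remaining after one interval: r = e^(−kτ) = e^(−0.1325 × 6.31) = 0.4334
Before dose 4, 3 doses have been given (aged 1τ, 2τ, 3τ).
C_trough = C₀ × (r + r² + … + r^3) = C₀ × r(1−r^3)/(1−r)
        = 1.480 × 0.4334 × (1 − 0.08141) / (1 − 0.4334) = 1.040 mg/L

1.04 mg/L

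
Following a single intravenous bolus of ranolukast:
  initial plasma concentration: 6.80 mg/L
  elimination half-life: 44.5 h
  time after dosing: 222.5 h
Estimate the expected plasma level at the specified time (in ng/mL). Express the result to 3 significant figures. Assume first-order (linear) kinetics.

213 ng/mL

k = ln2 / t½ = 0.693147 / 44.5 = 0.01558 h⁻¹
t / t½ = 222.5 / 44.5 = 5 half-lives
C = C₀ × (1/2)^5 = 6.800 × 0.03125 = 0.2125 mg/L
Convert: 0.2125 mg/L × 1000 = 212.5 ng/mL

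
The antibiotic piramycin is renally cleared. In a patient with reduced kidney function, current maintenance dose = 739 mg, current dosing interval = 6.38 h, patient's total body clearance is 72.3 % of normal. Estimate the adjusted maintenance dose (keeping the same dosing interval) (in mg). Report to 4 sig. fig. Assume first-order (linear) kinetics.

534.3 mg

To keep the same average steady-state level, dosing rate must scale with clearance.
CL ratio = 72.3 / 100 = 0.7230
New dose (same interval) = 739 × 0.7230 = 534.3 mg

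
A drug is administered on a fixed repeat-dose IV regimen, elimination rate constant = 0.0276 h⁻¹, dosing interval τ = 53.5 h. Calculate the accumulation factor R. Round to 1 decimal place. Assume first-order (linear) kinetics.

1.3

e^(−kτ) = e^(−0.02760 × 53.5) = 0.2284
Accumulation ratio R = 1 / (1 − e^(−kτ)) = 1 / (1 − 0.2284) = 1.296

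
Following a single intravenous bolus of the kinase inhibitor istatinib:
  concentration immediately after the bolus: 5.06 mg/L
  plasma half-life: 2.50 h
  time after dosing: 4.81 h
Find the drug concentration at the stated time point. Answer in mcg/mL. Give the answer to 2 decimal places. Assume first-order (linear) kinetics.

1.33 mcg/mL

k = ln2 / t½ = 0.693147 / 2.50 = 0.2773 h⁻¹
C = C₀ · e^(−k·t) = 5.060 × e^(−0.2773 × 4.81)
  = 5.060 × 0.2635 = 1.333 mg/L
(1.333 mg/L = 1.333 mcg/mL)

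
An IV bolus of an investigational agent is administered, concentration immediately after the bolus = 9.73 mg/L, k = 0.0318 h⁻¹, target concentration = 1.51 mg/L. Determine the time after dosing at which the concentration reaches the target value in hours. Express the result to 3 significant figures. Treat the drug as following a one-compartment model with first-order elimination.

t = ln(C₀ / C) / k = ln(9.730 / 1.51) / 0.03180
  = ln(6.444) / 0.03180 = 1.863 / 0.03180 = 58.58 h

58.6 h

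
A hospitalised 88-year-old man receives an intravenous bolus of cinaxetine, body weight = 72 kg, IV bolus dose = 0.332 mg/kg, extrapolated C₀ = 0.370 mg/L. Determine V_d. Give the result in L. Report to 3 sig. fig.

Dose = 0.332 × 72 = 23.90 mg
Vd = Dose / C₀ = 23.90 / 0.370 = 64.59 L

64.6 L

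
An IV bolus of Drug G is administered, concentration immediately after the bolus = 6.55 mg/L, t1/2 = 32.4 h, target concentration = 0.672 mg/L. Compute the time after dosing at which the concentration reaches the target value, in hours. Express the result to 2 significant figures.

110 h

k = ln2 / t½ = 0.693147 / 32.4 = 0.02139 h⁻¹
t = ln(C₀ / C) / k = ln(6.550 / 0.672) / 0.02139
  = ln(9.747) / 0.02139 = 2.277 / 0.02139 = 106.5 h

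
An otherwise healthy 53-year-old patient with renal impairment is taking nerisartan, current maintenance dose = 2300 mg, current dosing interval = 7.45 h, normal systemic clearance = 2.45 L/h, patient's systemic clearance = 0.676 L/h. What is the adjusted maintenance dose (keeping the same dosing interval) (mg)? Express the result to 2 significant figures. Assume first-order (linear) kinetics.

To keep the same average steady-state level, dosing rate must scale with clearance.
CL ratio = 0.676 / 2.45 = 0.2759
New dose (same interval) = 2300 × 0.2759 = 634.6 mg

630 mg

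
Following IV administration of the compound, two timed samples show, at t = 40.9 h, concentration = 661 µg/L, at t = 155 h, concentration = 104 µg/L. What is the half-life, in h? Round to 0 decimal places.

43 h

k = ln(C₁/C₂) / (t₂ − t₁) = ln(661/104) / (155 − 40.9)
  = 1.849 / 114.1 = 0.01621 h⁻¹
t½ = ln2 / k = 0.693147 / 0.01621 = 42.76 h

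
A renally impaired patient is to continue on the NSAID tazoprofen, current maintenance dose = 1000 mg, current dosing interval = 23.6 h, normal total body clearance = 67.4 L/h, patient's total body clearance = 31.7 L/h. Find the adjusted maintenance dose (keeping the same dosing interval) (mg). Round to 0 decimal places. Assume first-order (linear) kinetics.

470 mg

To keep the same average steady-state level, dosing rate must scale with clearance.
CL ratio = 31.7 / 67.4 = 0.4703
New dose (same interval) = 1000 × 0.4703 = 470.3 mg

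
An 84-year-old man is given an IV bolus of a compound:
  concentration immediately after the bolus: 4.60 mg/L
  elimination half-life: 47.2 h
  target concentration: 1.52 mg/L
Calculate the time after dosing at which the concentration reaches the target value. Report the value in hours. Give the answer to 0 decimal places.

k = ln2 / t½ = 0.693147 / 47.2 = 0.01469 h⁻¹
t = ln(C₀ / C) / k = ln(4.600 / 1.52) / 0.01469
  = ln(3.026) / 0.01469 = 1.107 / 0.01469 = 75.36 h

75 h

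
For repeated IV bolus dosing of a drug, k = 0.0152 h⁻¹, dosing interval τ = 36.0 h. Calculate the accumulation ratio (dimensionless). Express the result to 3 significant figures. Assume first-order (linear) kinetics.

e^(−kτ) = e^(−0.01520 × 36.0) = 0.5786
Accumulation ratio R = 1 / (1 − e^(−kτ)) = 1 / (1 − 0.5786) = 2.373

2.37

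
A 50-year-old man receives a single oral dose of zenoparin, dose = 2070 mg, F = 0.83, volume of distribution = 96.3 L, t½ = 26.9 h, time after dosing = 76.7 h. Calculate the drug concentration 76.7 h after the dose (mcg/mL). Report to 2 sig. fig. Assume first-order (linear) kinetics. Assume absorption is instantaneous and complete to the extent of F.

2.5 mcg/mL

Amount reaching circulation = F × Dose = 0.83 × 2070 = 1718 mg
C₀ = F·Dose / Vd = 1718 / 96.3 = 17.84 mg/L
k = ln2 / t½ = 0.693147 / 26.9 = 0.02577 h⁻¹
C = C₀ · e^(−k·t) = 17.84 × e^(−0.02577 × 76.7)
  = 17.84 × 0.1385 = 2.471 mg/L
(2.471 mg/L = 2.471 mcg/mL)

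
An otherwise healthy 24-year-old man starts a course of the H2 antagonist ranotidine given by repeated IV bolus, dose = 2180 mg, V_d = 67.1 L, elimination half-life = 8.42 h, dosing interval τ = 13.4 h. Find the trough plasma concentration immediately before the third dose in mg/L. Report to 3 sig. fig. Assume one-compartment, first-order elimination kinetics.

C₀ per dose = Dose / Vd = 2180 / 67.1 = 32.49 mg/L
k = ln2 / t½ = 0.693147 / 8.42 = 0.08232 h⁻¹
Fraction remaining after one interval: r = e^(−kτ) = e^(−0.08232 × 13.4) = 0.3318
Before dose 3, 2 doses have been given (aged 1τ, 2τ).
C_trough = C₀ × (r + r²) = 32.49 × (0.3318 + 0.1101) = 14.36 mg/L

14.4 mg/L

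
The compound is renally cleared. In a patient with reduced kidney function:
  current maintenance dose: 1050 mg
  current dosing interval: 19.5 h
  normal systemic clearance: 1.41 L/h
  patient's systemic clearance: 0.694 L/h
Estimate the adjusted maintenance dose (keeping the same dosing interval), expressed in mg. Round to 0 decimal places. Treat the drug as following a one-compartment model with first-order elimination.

To keep the same average steady-state level, dosing rate must scale with clearance.
CL ratio = 0.694 / 1.41 = 0.4922
New dose (same interval) = 1050 × 0.4922 = 516.8 mg

517 mg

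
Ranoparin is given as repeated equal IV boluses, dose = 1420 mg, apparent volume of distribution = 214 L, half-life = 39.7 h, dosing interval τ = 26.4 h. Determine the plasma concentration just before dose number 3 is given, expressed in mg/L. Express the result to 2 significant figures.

C₀ per dose = Dose / Vd = 1420 / 214 = 6.636 mg/L
k = ln2 / t½ = 0.693147 / 39.7 = 0.01746 h⁻¹
Fraction remaining after one interval: r = e^(−kτ) = e^(−0.01746 × 26.4) = 0.6307
Before dose 3, 2 doses have been given (aged 1τ, 2τ).
C_trough = C₀ × (r + r²) = 6.636 × (0.6307 + 0.3978) = 6.825 mg/L

6.8 mg/L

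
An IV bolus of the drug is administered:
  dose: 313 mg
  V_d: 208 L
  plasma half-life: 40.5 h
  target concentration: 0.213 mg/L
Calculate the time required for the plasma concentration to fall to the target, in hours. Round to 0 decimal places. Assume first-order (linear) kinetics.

114 h

C₀ = Dose / Vd = 313.0 / 208 = 1.505 mg/L
k = ln2 / t½ = 0.693147 / 40.5 = 0.01711 h⁻¹
t = ln(C₀ / C) / k = ln(1.505 / 0.213) / 0.01711
  = ln(7.066) / 0.01711 = 1.955 / 0.01711 = 114.3 h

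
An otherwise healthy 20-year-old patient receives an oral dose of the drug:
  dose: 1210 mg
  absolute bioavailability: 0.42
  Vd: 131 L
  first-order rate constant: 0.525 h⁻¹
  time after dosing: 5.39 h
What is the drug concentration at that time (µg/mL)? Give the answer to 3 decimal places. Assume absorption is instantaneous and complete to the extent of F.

Amount reaching circulation = F × Dose = 0.42 × 1210 = 508.2 mg
C₀ = F·Dose / Vd = 508.2 / 131 = 3.879 mg/L
C = C₀ · e^(−k·t) = 3.879 × e^(−0.5250 × 5.39)
  = 3.879 × 0.05903 = 0.2290 mg/L
(0.2290 mg/L = 0.2290 µg/mL)

0.229 µg/mL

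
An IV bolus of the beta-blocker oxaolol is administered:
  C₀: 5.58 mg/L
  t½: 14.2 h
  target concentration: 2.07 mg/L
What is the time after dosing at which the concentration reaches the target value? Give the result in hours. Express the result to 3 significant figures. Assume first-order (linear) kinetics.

k = ln2 / t½ = 0.693147 / 14.2 = 0.04881 h⁻¹
t = ln(C₀ / C) / k = ln(5.580 / 2.07) / 0.04881
  = ln(2.696) / 0.04881 = 0.9918 / 0.04881 = 20.32 h

20.3 h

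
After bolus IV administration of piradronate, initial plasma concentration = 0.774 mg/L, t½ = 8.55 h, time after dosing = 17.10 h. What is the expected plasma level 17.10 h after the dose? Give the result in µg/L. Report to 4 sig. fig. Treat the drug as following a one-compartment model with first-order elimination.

193.5 µg/L

k = ln2 / t½ = 0.693147 / 8.55 = 0.08107 h⁻¹
t / t½ = 17.10 / 8.55 = 2 half-lives
C = C₀ × (1/2)^2 = 0.7740 × 0.2500 = 0.1935 mg/L
Convert: 0.1935 mg/L × 1000 = 193.5 µg/L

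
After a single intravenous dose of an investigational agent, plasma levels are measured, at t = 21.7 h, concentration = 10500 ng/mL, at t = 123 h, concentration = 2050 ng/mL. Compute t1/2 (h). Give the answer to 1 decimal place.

k = ln(C₁/C₂) / (t₂ − t₁) = ln(10500/2050) / (123 − 21.7)
  = 1.634 / 101.3 = 0.01613 h⁻¹
t½ = ln2 / k = 0.693147 / 0.01613 = 42.97 h

43.0 h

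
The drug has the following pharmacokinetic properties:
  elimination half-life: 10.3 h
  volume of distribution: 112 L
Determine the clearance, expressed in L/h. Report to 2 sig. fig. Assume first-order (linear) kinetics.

7.5 L/h

k = ln2 / t½ = 0.693147 / 10.3 = 0.06730 h⁻¹
CL = k × Vd = 0.06730 × 112 = 7.538 L/h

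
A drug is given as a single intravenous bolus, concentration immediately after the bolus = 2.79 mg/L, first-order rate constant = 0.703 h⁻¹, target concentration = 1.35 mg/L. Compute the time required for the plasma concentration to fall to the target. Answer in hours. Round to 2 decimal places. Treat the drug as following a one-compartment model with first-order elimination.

t = ln(C₀ / C) / k = ln(2.790 / 1.35) / 0.7030
  = ln(2.067) / 0.7030 = 0.7261 / 0.7030 = 1.033 h

1.03 h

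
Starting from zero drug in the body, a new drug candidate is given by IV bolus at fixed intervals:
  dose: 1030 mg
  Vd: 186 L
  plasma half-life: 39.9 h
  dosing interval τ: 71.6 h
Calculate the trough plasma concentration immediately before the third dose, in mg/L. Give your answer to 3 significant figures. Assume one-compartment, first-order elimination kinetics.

2.06 mg/L

C₀ per dose = Dose / Vd = 1030 / 186 = 5.538 mg/L
k = ln2 / t½ = 0.693147 / 39.9 = 0.01737 h⁻¹
Fraction remaining after one interval: r = e^(−kτ) = e^(−0.01737 × 71.6) = 0.2883
Before dose 3, 2 doses have been given (aged 1τ, 2τ).
C_trough = C₀ × (r + r²) = 5.538 × (0.2883 + 0.08312) = 2.057 mg/L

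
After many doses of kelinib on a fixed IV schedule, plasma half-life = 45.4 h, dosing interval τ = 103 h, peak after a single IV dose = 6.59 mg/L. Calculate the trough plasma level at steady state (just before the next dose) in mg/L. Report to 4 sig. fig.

1.726 mg/L

k = ln2 / t½ = 0.693147 / 45.4 = 0.01527 h⁻¹
e^(−kτ) = e^(−0.01527 × 103) = 0.2075
Accumulation ratio R = 1 / (1 − e^(−kτ)) = 1 / (1 − 0.2075) = 1.262
Steady-state trough = C₀ × R × e^(−kτ) = 6.59 × 1.262 × 0.2075 = 1.726 mg/L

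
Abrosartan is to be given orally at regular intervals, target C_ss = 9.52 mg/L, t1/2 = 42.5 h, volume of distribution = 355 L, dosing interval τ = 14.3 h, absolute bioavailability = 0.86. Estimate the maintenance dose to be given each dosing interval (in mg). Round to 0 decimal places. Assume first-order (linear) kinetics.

917 mg

k = ln2 / t½ = 0.693147 / 42.5 = 0.01631 h⁻¹
CL = k × Vd = 0.01631 × 355 = 5.790 L/h
At steady state, F × (Dose/τ) = Css × CL.
Dose = Css × CL × τ / F = 9.52 × 5.790 × 14.3 / 0.86 = 916.5 mg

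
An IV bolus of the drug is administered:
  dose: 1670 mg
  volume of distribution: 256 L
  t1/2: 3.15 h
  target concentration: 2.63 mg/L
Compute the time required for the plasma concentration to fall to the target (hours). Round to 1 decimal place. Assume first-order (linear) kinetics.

4.1 h

C₀ = Dose / Vd = 1670 / 256 = 6.523 mg/L
k = ln2 / t½ = 0.693147 / 3.15 = 0.2200 h⁻¹
t = ln(C₀ / C) / k = ln(6.523 / 2.63) / 0.2200
  = ln(2.480) / 0.2200 = 0.9083 / 0.2200 = 4.129 h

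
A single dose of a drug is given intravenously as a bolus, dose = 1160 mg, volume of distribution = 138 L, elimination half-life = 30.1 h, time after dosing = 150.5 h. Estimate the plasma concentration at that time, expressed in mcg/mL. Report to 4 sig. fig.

0.2627 mcg/mL

C₀ = Dose / Vd = 1160 / 138 = 8.406 mg/L
k = ln2 / t½ = 0.693147 / 30.1 = 0.02303 h⁻¹
t / t½ = 150.5 / 30.1 = 5 half-lives
C = C₀ × (1/2)^5 = 8.406 × 0.03125 = 0.2627 mg/L
(0.2627 mg/L = 0.2627 mcg/mL)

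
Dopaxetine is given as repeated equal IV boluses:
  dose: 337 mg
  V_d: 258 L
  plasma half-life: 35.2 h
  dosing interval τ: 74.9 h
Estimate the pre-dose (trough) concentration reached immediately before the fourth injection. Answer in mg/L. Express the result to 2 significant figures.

0.38 mg/L

C₀ per dose = Dose / Vd = 337 / 258 = 1.306 mg/L
k = ln2 / t½ = 0.693147 / 35.2 = 0.01969 h⁻¹
Fraction remaining after one interval: r = e^(−kτ) = e^(−0.01969 × 74.9) = 0.2288
Before dose 4, 3 doses have been given (aged 1τ, 2τ, 3τ).
C_trough = C₀ × (r + r² + … + r^3) = C₀ × r(1−r^3)/(1−r)
        = 1.306 × 0.2288 × (1 − 0.01198) / (1 − 0.2288) = 0.3828 mg/L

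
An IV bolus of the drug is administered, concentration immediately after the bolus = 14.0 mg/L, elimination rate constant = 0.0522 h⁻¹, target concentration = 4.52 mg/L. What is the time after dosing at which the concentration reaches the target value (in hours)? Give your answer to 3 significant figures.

t = ln(C₀ / C) / k = ln(14.00 / 4.52) / 0.05220
  = ln(3.097) / 0.05220 = 1.130 / 0.05220 = 21.65 h

21.7 h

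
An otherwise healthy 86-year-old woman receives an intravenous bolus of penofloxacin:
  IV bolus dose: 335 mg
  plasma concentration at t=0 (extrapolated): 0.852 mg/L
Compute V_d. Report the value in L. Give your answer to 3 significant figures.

393 L

Vd = Dose / C₀ = 335.0 / 0.852 = 393.2 L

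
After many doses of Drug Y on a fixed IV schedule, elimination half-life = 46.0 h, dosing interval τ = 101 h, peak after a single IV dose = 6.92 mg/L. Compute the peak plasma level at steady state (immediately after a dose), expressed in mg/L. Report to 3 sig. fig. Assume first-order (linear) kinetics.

8.85 mg/L

k = ln2 / t½ = 0.693147 / 46.0 = 0.01507 h⁻¹
e^(−kτ) = e^(−0.01507 × 101) = 0.2183
Accumulation ratio R = 1 / (1 − e^(−kτ)) = 1 / (1 − 0.2183) = 1.279
Steady-state peak = C₀ × R = 6.92 × 1.279 = 8.851 mg/L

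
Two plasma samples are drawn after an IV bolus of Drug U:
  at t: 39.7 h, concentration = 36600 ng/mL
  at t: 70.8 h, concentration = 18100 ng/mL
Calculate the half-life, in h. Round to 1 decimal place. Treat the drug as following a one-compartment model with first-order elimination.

k = ln(C₁/C₂) / (t₂ − t₁) = ln(36600/18100) / (70.8 − 39.7)
  = 0.7041 / 31.10 = 0.02264 h⁻¹
t½ = ln2 / k = 0.693147 / 0.02264 = 30.62 h

30.6 h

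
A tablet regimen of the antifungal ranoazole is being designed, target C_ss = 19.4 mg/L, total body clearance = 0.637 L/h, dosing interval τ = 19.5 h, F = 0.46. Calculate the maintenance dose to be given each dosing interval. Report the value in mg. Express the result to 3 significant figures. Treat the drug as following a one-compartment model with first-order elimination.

At steady state, F × (Dose/τ) = Css × CL.
Dose = Css × CL × τ / F = 19.4 × 0.6370 × 19.5 / 0.46 = 523.9 mg

524 mg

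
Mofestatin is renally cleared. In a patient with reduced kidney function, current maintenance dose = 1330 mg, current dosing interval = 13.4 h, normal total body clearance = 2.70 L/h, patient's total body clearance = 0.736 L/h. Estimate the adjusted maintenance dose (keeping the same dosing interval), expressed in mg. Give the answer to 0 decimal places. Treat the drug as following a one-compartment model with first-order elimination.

To keep the same average steady-state level, dosing rate must scale with clearance.
CL ratio = 0.736 / 2.70 = 0.2726
New dose (same interval) = 1330 × 0.2726 = 362.6 mg

363 mg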